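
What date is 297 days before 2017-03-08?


Start: 2017-03-08, subtract 297 days
Back 8 days from March 8 reaches February 28, 2017 -> 289 left
February 2017 has 28 days -> back to January 31, 2017 -> 261 left
January 2017 has 31 days -> back to December 31, 2016 -> 230 left
December 2016 has 31 days -> back to November 30, 2016 -> 199 left
November 2016 has 30 days -> back to October 31, 2016 -> 169 left
October 2016 has 31 days -> back to September 30, 2016 -> 138 left
September 2016 has 30 days -> back to August 31, 2016 -> 108 left
August 2016 has 31 days -> back to July 31, 2016 -> 77 left
July 2016 has 31 days -> back to June 30, 2016 -> 46 left
June 2016 has 30 days -> back to May 31, 2016 -> 16 left
May 2016: 31 - 16 = 15 -> lands on May 15

Result: 2016-05-15


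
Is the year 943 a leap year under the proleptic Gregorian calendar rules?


Gregorian leap year rule: divisible by 4, but not by 100, unless also by 400.
943 is not divisible by 4 -> not a leap year

No


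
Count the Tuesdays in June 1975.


June 1975 has 30 days
Anchor: Jan 1, 1975. With p = 1975 - 1 = 1974: (p + p//4 - p//100 + p//400) mod 7 = (1974 + 493 - 19 + 4) mod 7 = 2452 mod 7 = 2 -> Wednesday (Mon=0 ... Sun=6)
Days before June (Jan-May): 151; June 1 index = (2 + 151) mod 7 = 6 -> Sunday
First Tuesday is June 3
Tuesdays: 3, 10, 17, 24

4 Tuesdays


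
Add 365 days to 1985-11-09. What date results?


Start: 1985-11-09, add 365 days
November 1985 has 30 days: 30 - 9 = 21 days to November 30 -> 344 left
December 1985 has 31 days -> 313 left
January 1986 has 31 days -> 282 left
February 1986 has 28 days -> 254 left
March 1986 has 31 days -> 223 left
April 1986 has 30 days -> 193 left
May 1986 has 31 days -> 162 left
June 1986 has 30 days -> 132 left
July 1986 has 31 days -> 101 left
August 1986 has 31 days -> 70 left
September 1986 has 30 days -> 40 left
October 1986 has 31 days -> 9 left
November 1986: 9 <= 30 -> lands on November 9

Result: 1986-11-09


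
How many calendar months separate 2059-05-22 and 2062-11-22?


From May 2059 to November 2062
3 years * 12 = 36 months, plus 6 months = 42

42 months


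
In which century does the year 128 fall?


Century = (year - 1) // 100 + 1
= (128 - 1) // 100 + 1
= 127 // 100 + 1
= 1 + 1

2nd century


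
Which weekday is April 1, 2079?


Target: April 1, 2079
Anchor: Jan 1, 2079. With p = 2079 - 1 = 2078: (p + p//4 - p//100 + p//400) mod 7 = (2078 + 519 - 20 + 5) mod 7 = 2582 mod 7 = 6 -> Sunday (Mon=0 ... Sun=6)
Days before April (Jan-Mar): 90 days
Weekday index = (6 + 90) mod 7 = 5

Saturday


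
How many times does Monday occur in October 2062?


October 2062 has 31 days
Anchor: Jan 1, 2062. With p = 2062 - 1 = 2061: (p + p//4 - p//100 + p//400) mod 7 = (2061 + 515 - 20 + 5) mod 7 = 2561 mod 7 = 6 -> Sunday (Mon=0 ... Sun=6)
Days before October (Jan-Sep): 273; October 1 index = (6 + 273) mod 7 = 6 -> Sunday
First Monday is October 2
Mondays: 2, 9, 16, 23, 30

5 Mondays


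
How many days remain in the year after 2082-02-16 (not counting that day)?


Day of year: 47 of 365
Remaining = 365 - 47

318 days


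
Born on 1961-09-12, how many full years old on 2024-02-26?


Birth: 1961-09-12
Reference: 2024-02-26
Year difference: 2024 - 1961 = 63
Birthday not yet reached in 2024, subtract 1

62 years old


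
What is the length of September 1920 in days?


September 1920

30 days


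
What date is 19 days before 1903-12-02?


Start: 1903-12-02, subtract 19 days
Back 2 days from December 2 reaches November 30, 1903 -> 17 left
November 1903: 30 - 17 = 13 -> lands on November 13

Result: 1903-11-13


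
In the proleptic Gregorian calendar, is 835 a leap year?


Gregorian leap year rule: divisible by 4, but not by 100, unless also by 400.
835 is not divisible by 4 -> not a leap year

No


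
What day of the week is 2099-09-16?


Date: September 16, 2099
Anchor: Jan 1, 2099. With p = 2099 - 1 = 2098: (p + p//4 - p//100 + p//400) mod 7 = (2098 + 524 - 20 + 5) mod 7 = 2607 mod 7 = 3 -> Thursday (Mon=0 ... Sun=6)
Days before September (Jan-Aug): 243; offset = 243 + 16 - 1 = 258
Weekday index = (3 + 258) mod 7 = 2

Day of the week: Wednesday


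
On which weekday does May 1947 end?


May 1947 has 31 days
Anchor: Jan 1, 1947. With p = 1947 - 1 = 1946: (p + p//4 - p//100 + p//400) mod 7 = (1946 + 486 - 19 + 4) mod 7 = 2417 mod 7 = 2 -> Wednesday (Mon=0 ... Sun=6)
Days before May (Jan-Apr): 120; May 1 index = (2 + 120) mod 7 = 3 -> Thursday
Last day offset: 31 - 1 = 30 days
Weekday index = (3 + 30) mod 7 = 5

Saturday, May 31


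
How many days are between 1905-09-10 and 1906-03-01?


From 1905-09-10 to 1906-03-01
1905-09-10: days before September = 31 + 28 + 31 + 30 + 31 + 30 + 31 + 31 = 243 (1905 is not a leap year); day of year = 243 + 10 = 253
1906-03-01: days before March = 31 + 28 = 59 (1906 is not a leap year); day of year = 59 + 1 = 60
Rest of 1905: 365 - 253 = 112
Total = 112 + 60 = 172

172 days


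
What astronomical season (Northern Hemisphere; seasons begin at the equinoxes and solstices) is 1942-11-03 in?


Date: November 3
Astronomical Autumn (approx.; exact equinox/solstice day varies by year): September 22 to December 20
November 3 falls within the Autumn window

Autumn


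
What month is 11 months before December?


December is month 12
12 - 11 = 1

January


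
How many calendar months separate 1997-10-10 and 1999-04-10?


From October 1997 to April 1999
2 years * 12 = 24 months, minus 6 months = 18

18 months


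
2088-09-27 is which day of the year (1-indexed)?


Date: September 27, 2088
Days in months 1 through 8: 244
Plus 27 days in September

Day of year: 271


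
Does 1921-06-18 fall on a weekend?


Anchor: Jan 1, 1921. With p = 1921 - 1 = 1920: (p + p//4 - p//100 + p//400) mod 7 = (1920 + 480 - 19 + 4) mod 7 = 2385 mod 7 = 5 -> Saturday (Mon=0 ... Sun=6)
Day of year: 169; offset = 168
Weekday index = (5 + 168) mod 7 = 5 -> Saturday
Weekend days: Saturday, Sunday

Yes


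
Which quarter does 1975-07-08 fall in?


Month: July (month 7)
Q1: Jan-Mar, Q2: Apr-Jun, Q3: Jul-Sep, Q4: Oct-Dec

Q3


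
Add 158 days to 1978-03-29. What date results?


Start: 1978-03-29, add 158 days
March 1978 has 31 days: 31 - 29 = 2 days to March 31 -> 156 left
April 1978 has 30 days -> 126 left
May 1978 has 31 days -> 95 left
June 1978 has 30 days -> 65 left
July 1978 has 31 days -> 34 left
August 1978 has 31 days -> 3 left
September 1978: 3 <= 30 -> lands on September 3

Result: 1978-09-03


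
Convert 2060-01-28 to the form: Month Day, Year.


ISO 2060-01-28 parses as year=2060, month=01, day=28
Month 1 -> January

January 28, 2060


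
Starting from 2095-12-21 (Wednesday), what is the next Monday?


Current: Wednesday
Target: Monday
Days ahead: 5

Next Monday: 2095-12-26


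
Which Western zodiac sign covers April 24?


Date: April 24
Conventional tropical zodiac dates: Taurus from April 20 onward; Gemini starts May 21
April 24 falls within the Taurus range

Taurus


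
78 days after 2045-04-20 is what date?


Start: 2045-04-20, add 78 days
April 2045 has 30 days: 30 - 20 = 10 days to April 30 -> 68 left
May 2045 has 31 days -> 37 left
June 2045 has 30 days -> 7 left
July 2045: 7 <= 31 -> lands on July 7

Result: 2045-07-07


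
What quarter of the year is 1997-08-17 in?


Month: August (month 8)
Q1: Jan-Mar, Q2: Apr-Jun, Q3: Jul-Sep, Q4: Oct-Dec

Q3


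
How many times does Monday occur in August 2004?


August 2004 has 31 days
Anchor: Jan 1, 2004. With p = 2004 - 1 = 2003: (p + p//4 - p//100 + p//400) mod 7 = (2003 + 500 - 20 + 5) mod 7 = 2488 mod 7 = 3 -> Thursday (Mon=0 ... Sun=6)
Days before August (Jan-Jul): 213; August 1 index = (3 + 213) mod 7 = 6 -> Sunday
First Monday is August 2
Mondays: 2, 9, 16, 23, 30

5 Mondays


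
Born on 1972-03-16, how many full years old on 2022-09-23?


Birth: 1972-03-16
Reference: 2022-09-23
Year difference: 2022 - 1972 = 50

50 years old


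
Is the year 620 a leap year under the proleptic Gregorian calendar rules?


Gregorian leap year rule: divisible by 4, but not by 100, unless also by 400.
620 is divisible by 4 but not 100 -> leap year

Yes


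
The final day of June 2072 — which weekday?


June 2072 has 30 days
Anchor: Jan 1, 2072. With p = 2072 - 1 = 2071: (p + p//4 - p//100 + p//400) mod 7 = (2071 + 517 - 20 + 5) mod 7 = 2573 mod 7 = 4 -> Friday (Mon=0 ... Sun=6)
Days before June (Jan-May): 152; June 1 index = (4 + 152) mod 7 = 2 -> Wednesday
Last day offset: 30 - 1 = 29 days
Weekday index = (2 + 29) mod 7 = 3

Thursday, June 30


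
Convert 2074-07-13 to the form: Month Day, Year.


ISO 2074-07-13 parses as year=2074, month=07, day=13
Month 7 -> July

July 13, 2074


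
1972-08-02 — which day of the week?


Date: August 2, 1972
Anchor: Jan 1, 1972. With p = 1972 - 1 = 1971: (p + p//4 - p//100 + p//400) mod 7 = (1971 + 492 - 19 + 4) mod 7 = 2448 mod 7 = 5 -> Saturday (Mon=0 ... Sun=6)
Days before August (Jan-Jul): 213; offset = 213 + 2 - 1 = 214
Weekday index = (5 + 214) mod 7 = 2

Day of the week: Wednesday


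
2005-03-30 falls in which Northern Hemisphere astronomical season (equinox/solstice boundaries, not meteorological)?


Date: March 30
Astronomical Spring (approx.; exact equinox/solstice day varies by year): March 20 to June 20
March 30 falls within the Spring window

Spring


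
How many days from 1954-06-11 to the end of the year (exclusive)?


Day of year: 162 of 365
Remaining = 365 - 162

203 days


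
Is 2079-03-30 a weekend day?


Anchor: Jan 1, 2079. With p = 2079 - 1 = 2078: (p + p//4 - p//100 + p//400) mod 7 = (2078 + 519 - 20 + 5) mod 7 = 2582 mod 7 = 6 -> Sunday (Mon=0 ... Sun=6)
Day of year: 89; offset = 88
Weekday index = (6 + 88) mod 7 = 3 -> Thursday
Weekend days: Saturday, Sunday

No


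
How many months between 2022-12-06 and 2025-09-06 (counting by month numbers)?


From December 2022 to September 2025
3 years * 12 = 36 months, minus 3 months = 33

33 months


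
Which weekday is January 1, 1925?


Target: January 1, 1925
Anchor: Jan 1, 1925. With p = 1925 - 1 = 1924: (p + p//4 - p//100 + p//400) mod 7 = (1924 + 481 - 19 + 4) mod 7 = 2390 mod 7 = 3 -> Thursday (Mon=0 ... Sun=6)
Offset from anchor: 0 days
Weekday index = (3 + 0) mod 7 = 3

Thursday


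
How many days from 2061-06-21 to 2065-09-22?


From 2061-06-21 to 2065-09-22
2061-06-21: days before June = 31 + 28 + 31 + 30 + 31 = 151 (2061 is not a leap year); day of year = 151 + 21 = 172
2065-09-22: days before September = 31 + 28 + 31 + 30 + 31 + 30 + 31 + 31 = 243 (2065 is not a leap year); day of year = 243 + 22 = 265
Rest of 2061: 365 - 172 = 193
Full years 2062 (365), 2063 (365), 2064 (366): 1096
Total = 193 + 1096 + 265 = 1554

1554 days


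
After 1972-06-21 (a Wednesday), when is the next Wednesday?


Current: Wednesday
Target: Wednesday
Days ahead: 7

Next Wednesday: 1972-06-28


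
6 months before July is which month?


July is month 7
7 - 6 = 1

January


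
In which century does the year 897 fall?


Century = (year - 1) // 100 + 1
= (897 - 1) // 100 + 1
= 896 // 100 + 1
= 8 + 1

9th century


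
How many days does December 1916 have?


December 1916

31 days


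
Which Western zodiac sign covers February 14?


Date: February 14
Conventional tropical zodiac dates: Aquarius from January 20 onward; Pisces starts February 19
February 14 falls within the Aquarius range

Aquarius


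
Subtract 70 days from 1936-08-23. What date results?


Start: 1936-08-23, subtract 70 days
Back 23 days from August 23 reaches July 31, 1936 -> 47 left
July 1936 has 31 days -> back to June 30, 1936 -> 16 left
June 1936: 30 - 16 = 14 -> lands on June 14

Result: 1936-06-14


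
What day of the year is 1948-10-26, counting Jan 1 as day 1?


Date: October 26, 1948
Days in months 1 through 9: 274
Plus 26 days in October

Day of year: 300


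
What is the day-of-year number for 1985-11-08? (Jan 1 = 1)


Date: November 8, 1985
Days in months 1 through 10: 304
Plus 8 days in November

Day of year: 312


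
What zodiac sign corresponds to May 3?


Date: May 3
Conventional tropical zodiac dates: Taurus from April 20 onward; Gemini starts May 21
May 3 falls within the Taurus range

Taurus


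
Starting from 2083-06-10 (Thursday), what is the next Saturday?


Current: Thursday
Target: Saturday
Days ahead: 2

Next Saturday: 2083-06-12


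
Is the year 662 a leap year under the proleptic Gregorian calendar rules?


Gregorian leap year rule: divisible by 4, but not by 100, unless also by 400.
662 is not divisible by 4 -> not a leap year

No


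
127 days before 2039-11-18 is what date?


Start: 2039-11-18, subtract 127 days
Back 18 days from November 18 reaches October 31, 2039 -> 109 left
October 2039 has 31 days -> back to September 30, 2039 -> 78 left
September 2039 has 30 days -> back to August 31, 2039 -> 48 left
August 2039 has 31 days -> back to July 31, 2039 -> 17 left
July 2039: 31 - 17 = 14 -> lands on July 14

Result: 2039-07-14


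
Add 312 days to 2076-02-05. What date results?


Start: 2076-02-05, add 312 days
February 2076 has 29 days: 29 - 5 = 24 days to February 29 -> 288 left
March 2076 has 31 days -> 257 left
April 2076 has 30 days -> 227 left
May 2076 has 31 days -> 196 left
June 2076 has 30 days -> 166 left
July 2076 has 31 days -> 135 left
August 2076 has 31 days -> 104 left
September 2076 has 30 days -> 74 left
October 2076 has 31 days -> 43 left
November 2076 has 30 days -> 13 left
December 2076: 13 <= 31 -> lands on December 13

Result: 2076-12-13


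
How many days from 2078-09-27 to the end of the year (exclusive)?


Day of year: 270 of 365
Remaining = 365 - 270

95 days


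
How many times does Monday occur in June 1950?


June 1950 has 30 days
Anchor: Jan 1, 1950. With p = 1950 - 1 = 1949: (p + p//4 - p//100 + p//400) mod 7 = (1949 + 487 - 19 + 4) mod 7 = 2421 mod 7 = 6 -> Sunday (Mon=0 ... Sun=6)
Days before June (Jan-May): 151; June 1 index = (6 + 151) mod 7 = 3 -> Thursday
First Monday is June 5
Mondays: 5, 12, 19, 26

4 Mondays


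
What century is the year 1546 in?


Century = (year - 1) // 100 + 1
= (1546 - 1) // 100 + 1
= 1545 // 100 + 1
= 15 + 1

16th century


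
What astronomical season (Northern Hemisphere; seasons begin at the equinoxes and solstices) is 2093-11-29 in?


Date: November 29
Astronomical Autumn (approx.; exact equinox/solstice day varies by year): September 22 to December 20
November 29 falls within the Autumn window

Autumn


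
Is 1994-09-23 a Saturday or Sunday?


Anchor: Jan 1, 1994. With p = 1994 - 1 = 1993: (p + p//4 - p//100 + p//400) mod 7 = (1993 + 498 - 19 + 4) mod 7 = 2476 mod 7 = 5 -> Saturday (Mon=0 ... Sun=6)
Day of year: 266; offset = 265
Weekday index = (5 + 265) mod 7 = 4 -> Friday
Weekend days: Saturday, Sunday

No


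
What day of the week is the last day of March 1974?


March 1974 has 31 days
Anchor: Jan 1, 1974. With p = 1974 - 1 = 1973: (p + p//4 - p//100 + p//400) mod 7 = (1973 + 493 - 19 + 4) mod 7 = 2451 mod 7 = 1 -> Tuesday (Mon=0 ... Sun=6)
Days before March (Jan-Feb): 59; March 1 index = (1 + 59) mod 7 = 4 -> Friday
Last day offset: 31 - 1 = 30 days
Weekday index = (4 + 30) mod 7 = 6

Sunday, March 31


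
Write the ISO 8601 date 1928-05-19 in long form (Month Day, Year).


ISO 1928-05-19 parses as year=1928, month=05, day=19
Month 5 -> May

May 19, 1928


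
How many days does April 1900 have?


April 1900

30 days


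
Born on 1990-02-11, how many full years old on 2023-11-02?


Birth: 1990-02-11
Reference: 2023-11-02
Year difference: 2023 - 1990 = 33

33 years old


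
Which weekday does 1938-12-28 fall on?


Date: December 28, 1938
Anchor: Jan 1, 1938. With p = 1938 - 1 = 1937: (p + p//4 - p//100 + p//400) mod 7 = (1937 + 484 - 19 + 4) mod 7 = 2406 mod 7 = 5 -> Saturday (Mon=0 ... Sun=6)
Days before December (Jan-Nov): 334; offset = 334 + 28 - 1 = 361
Weekday index = (5 + 361) mod 7 = 2

Day of the week: Wednesday


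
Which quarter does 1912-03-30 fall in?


Month: March (month 3)
Q1: Jan-Mar, Q2: Apr-Jun, Q3: Jul-Sep, Q4: Oct-Dec

Q1


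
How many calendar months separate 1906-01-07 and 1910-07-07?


From January 1906 to July 1910
4 years * 12 = 48 months, plus 6 months = 54

54 months


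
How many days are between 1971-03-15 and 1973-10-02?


From 1971-03-15 to 1973-10-02
1971-03-15: days before March = 31 + 28 = 59 (1971 is not a leap year); day of year = 59 + 15 = 74
1973-10-02: days before October = 31 + 28 + 31 + 30 + 31 + 30 + 31 + 31 + 30 = 273 (1973 is not a leap year); day of year = 273 + 2 = 275
Rest of 1971: 365 - 74 = 291
Full years 1972 (366): 366
Total = 291 + 366 + 275 = 932

932 days


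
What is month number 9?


Month 9 of 12

September


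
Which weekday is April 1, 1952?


Target: April 1, 1952
Anchor: Jan 1, 1952. With p = 1952 - 1 = 1951: (p + p//4 - p//100 + p//400) mod 7 = (1951 + 487 - 19 + 4) mod 7 = 2423 mod 7 = 1 -> Tuesday (Mon=0 ... Sun=6)
Days before April (Jan-Mar): 91 days
Weekday index = (1 + 91) mod 7 = 1

Tuesday


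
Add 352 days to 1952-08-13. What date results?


Start: 1952-08-13, add 352 days
August 1952 has 31 days: 31 - 13 = 18 days to August 31 -> 334 left
September 1952 has 30 days -> 304 left
October 1952 has 31 days -> 273 left
November 1952 has 30 days -> 243 left
December 1952 has 31 days -> 212 left
January 1953 has 31 days -> 181 left
February 1953 has 28 days -> 153 left
March 1953 has 31 days -> 122 left
April 1953 has 30 days -> 92 left
May 1953 has 31 days -> 61 left
June 1953 has 30 days -> 31 left
July 1953: 31 <= 31 -> lands on July 31

Result: 1953-07-31


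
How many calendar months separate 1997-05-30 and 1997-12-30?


From May 1997 to December 1997
0 years * 12 = 0 months, plus 7 months = 7

7 months


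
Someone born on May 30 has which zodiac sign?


Date: May 30
Conventional tropical zodiac dates: Gemini from May 21 onward; Cancer starts June 21
May 30 falls within the Gemini range

Gemini


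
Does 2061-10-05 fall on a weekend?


Anchor: Jan 1, 2061. With p = 2061 - 1 = 2060: (p + p//4 - p//100 + p//400) mod 7 = (2060 + 515 - 20 + 5) mod 7 = 2560 mod 7 = 5 -> Saturday (Mon=0 ... Sun=6)
Day of year: 278; offset = 277
Weekday index = (5 + 277) mod 7 = 2 -> Wednesday
Weekend days: Saturday, Sunday

No


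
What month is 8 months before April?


April is month 4
4 - 8 = -4; wrap: -4 + 12 = 8

August


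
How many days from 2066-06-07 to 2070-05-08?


From 2066-06-07 to 2070-05-08
2066-06-07: days before June = 31 + 28 + 31 + 30 + 31 = 151 (2066 is not a leap year); day of year = 151 + 7 = 158
2070-05-08: days before May = 31 + 28 + 31 + 30 = 120 (2070 is not a leap year); day of year = 120 + 8 = 128
Rest of 2066: 365 - 158 = 207
Full years 2067 (365), 2068 (366), 2069 (365): 1096
Total = 207 + 1096 + 128 = 1431

1431 days


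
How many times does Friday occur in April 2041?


April 2041 has 30 days
Anchor: Jan 1, 2041. With p = 2041 - 1 = 2040: (p + p//4 - p//100 + p//400) mod 7 = (2040 + 510 - 20 + 5) mod 7 = 2535 mod 7 = 1 -> Tuesday (Mon=0 ... Sun=6)
Days before April (Jan-Mar): 90; April 1 index = (1 + 90) mod 7 = 0 -> Monday
First Friday is April 5
Fridays: 5, 12, 19, 26

4 Fridays


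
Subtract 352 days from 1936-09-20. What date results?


Start: 1936-09-20, subtract 352 days
Back 20 days from September 20 reaches August 31, 1936 -> 332 left
August 1936 has 31 days -> back to July 31, 1936 -> 301 left
July 1936 has 31 days -> back to June 30, 1936 -> 270 left
June 1936 has 30 days -> back to May 31, 1936 -> 240 left
May 1936 has 31 days -> back to April 30, 1936 -> 209 left
April 1936 has 30 days -> back to March 31, 1936 -> 179 left
March 1936 has 31 days -> back to February 29, 1936 -> 148 left
February 1936 has 29 days -> back to January 31, 1936 -> 119 left
January 1936 has 31 days -> back to December 31, 1935 -> 88 left
December 1935 has 31 days -> back to November 30, 1935 -> 57 left
November 1935 has 30 days -> back to October 31, 1935 -> 27 left
October 1935: 31 - 27 = 4 -> lands on October 4

Result: 1935-10-04


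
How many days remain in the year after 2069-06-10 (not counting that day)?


Day of year: 161 of 365
Remaining = 365 - 161

204 days


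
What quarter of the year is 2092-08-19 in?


Month: August (month 8)
Q1: Jan-Mar, Q2: Apr-Jun, Q3: Jul-Sep, Q4: Oct-Dec

Q3


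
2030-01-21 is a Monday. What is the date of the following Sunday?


Current: Monday
Target: Sunday
Days ahead: 6

Next Sunday: 2030-01-27


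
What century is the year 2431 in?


Century = (year - 1) // 100 + 1
= (2431 - 1) // 100 + 1
= 2430 // 100 + 1
= 24 + 1

25th century


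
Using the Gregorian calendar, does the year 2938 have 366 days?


Gregorian leap year rule: divisible by 4, but not by 100, unless also by 400.
2938 is not divisible by 4 -> not a leap year

No


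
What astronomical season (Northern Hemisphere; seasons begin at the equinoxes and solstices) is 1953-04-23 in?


Date: April 23
Astronomical Spring (approx.; exact equinox/solstice day varies by year): March 20 to June 20
April 23 falls within the Spring window

Spring


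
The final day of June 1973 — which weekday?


June 1973 has 30 days
Anchor: Jan 1, 1973. With p = 1973 - 1 = 1972: (p + p//4 - p//100 + p//400) mod 7 = (1972 + 493 - 19 + 4) mod 7 = 2450 mod 7 = 0 -> Monday (Mon=0 ... Sun=6)
Days before June (Jan-May): 151; June 1 index = (0 + 151) mod 7 = 4 -> Friday
Last day offset: 30 - 1 = 29 days
Weekday index = (4 + 29) mod 7 = 5

Saturday, June 30


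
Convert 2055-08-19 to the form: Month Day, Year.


ISO 2055-08-19 parses as year=2055, month=08, day=19
Month 8 -> August

August 19, 2055


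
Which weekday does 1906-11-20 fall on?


Date: November 20, 1906
Anchor: Jan 1, 1906. With p = 1906 - 1 = 1905: (p + p//4 - p//100 + p//400) mod 7 = (1905 + 476 - 19 + 4) mod 7 = 2366 mod 7 = 0 -> Monday (Mon=0 ... Sun=6)
Days before November (Jan-Oct): 304; offset = 304 + 20 - 1 = 323
Weekday index = (0 + 323) mod 7 = 1

Day of the week: Tuesday


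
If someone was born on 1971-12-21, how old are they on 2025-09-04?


Birth: 1971-12-21
Reference: 2025-09-04
Year difference: 2025 - 1971 = 54
Birthday not yet reached in 2025, subtract 1

53 years old


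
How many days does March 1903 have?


March 1903

31 days


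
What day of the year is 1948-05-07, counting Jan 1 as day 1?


Date: May 7, 1948
Days in months 1 through 4: 121
Plus 7 days in May

Day of year: 128


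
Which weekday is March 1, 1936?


Target: March 1, 1936
Anchor: Jan 1, 1936. With p = 1936 - 1 = 1935: (p + p//4 - p//100 + p//400) mod 7 = (1935 + 483 - 19 + 4) mod 7 = 2403 mod 7 = 2 -> Wednesday (Mon=0 ... Sun=6)
Days before March (Jan-Feb): 60 days
Weekday index = (2 + 60) mod 7 = 6

Sunday


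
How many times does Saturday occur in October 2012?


October 2012 has 31 days
Anchor: Jan 1, 2012. With p = 2012 - 1 = 2011: (p + p//4 - p//100 + p//400) mod 7 = (2011 + 502 - 20 + 5) mod 7 = 2498 mod 7 = 6 -> Sunday (Mon=0 ... Sun=6)
Days before October (Jan-Sep): 274; October 1 index = (6 + 274) mod 7 = 0 -> Monday
First Saturday is October 6
Saturdays: 6, 13, 20, 27

4 Saturdays


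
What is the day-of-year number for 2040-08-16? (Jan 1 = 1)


Date: August 16, 2040
Days in months 1 through 7: 213
Plus 16 days in August

Day of year: 229


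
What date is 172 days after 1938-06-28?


Start: 1938-06-28, add 172 days
June 1938 has 30 days: 30 - 28 = 2 days to June 30 -> 170 left
July 1938 has 31 days -> 139 left
August 1938 has 31 days -> 108 left
September 1938 has 30 days -> 78 left
October 1938 has 31 days -> 47 left
November 1938 has 30 days -> 17 left
December 1938: 17 <= 31 -> lands on December 17

Result: 1938-12-17


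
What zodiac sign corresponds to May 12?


Date: May 12
Conventional tropical zodiac dates: Taurus from April 20 onward; Gemini starts May 21
May 12 falls within the Taurus range

Taurus


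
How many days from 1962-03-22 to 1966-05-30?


From 1962-03-22 to 1966-05-30
1962-03-22: days before March = 31 + 28 = 59 (1962 is not a leap year); day of year = 59 + 22 = 81
1966-05-30: days before May = 31 + 28 + 31 + 30 = 120 (1966 is not a leap year); day of year = 120 + 30 = 150
Rest of 1962: 365 - 81 = 284
Full years 1963 (365), 1964 (366), 1965 (365): 1096
Total = 284 + 1096 + 150 = 1530

1530 days


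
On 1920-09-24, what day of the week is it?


Date: September 24, 1920
Anchor: Jan 1, 1920. With p = 1920 - 1 = 1919: (p + p//4 - p//100 + p//400) mod 7 = (1919 + 479 - 19 + 4) mod 7 = 2383 mod 7 = 3 -> Thursday (Mon=0 ... Sun=6)
Days before September (Jan-Aug): 244; offset = 244 + 24 - 1 = 267
Weekday index = (3 + 267) mod 7 = 4

Day of the week: Friday


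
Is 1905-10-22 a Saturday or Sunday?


Anchor: Jan 1, 1905. With p = 1905 - 1 = 1904: (p + p//4 - p//100 + p//400) mod 7 = (1904 + 476 - 19 + 4) mod 7 = 2365 mod 7 = 6 -> Sunday (Mon=0 ... Sun=6)
Day of year: 295; offset = 294
Weekday index = (6 + 294) mod 7 = 6 -> Sunday
Weekend days: Saturday, Sunday

Yes


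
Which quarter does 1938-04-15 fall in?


Month: April (month 4)
Q1: Jan-Mar, Q2: Apr-Jun, Q3: Jul-Sep, Q4: Oct-Dec

Q2


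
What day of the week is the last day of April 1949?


April 1949 has 30 days
Anchor: Jan 1, 1949. With p = 1949 - 1 = 1948: (p + p//4 - p//100 + p//400) mod 7 = (1948 + 487 - 19 + 4) mod 7 = 2420 mod 7 = 5 -> Saturday (Mon=0 ... Sun=6)
Days before April (Jan-Mar): 90; April 1 index = (5 + 90) mod 7 = 4 -> Friday
Last day offset: 30 - 1 = 29 days
Weekday index = (4 + 29) mod 7 = 5

Saturday, April 30


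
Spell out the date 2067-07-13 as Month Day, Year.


ISO 2067-07-13 parses as year=2067, month=07, day=13
Month 7 -> July

July 13, 2067


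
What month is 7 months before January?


January is month 1
1 - 7 = -6; wrap: -6 + 12 = 6

June


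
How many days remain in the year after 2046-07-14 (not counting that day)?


Day of year: 195 of 365
Remaining = 365 - 195

170 days


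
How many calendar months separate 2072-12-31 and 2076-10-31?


From December 2072 to October 2076
4 years * 12 = 48 months, minus 2 months = 46

46 months


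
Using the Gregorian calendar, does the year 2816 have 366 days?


Gregorian leap year rule: divisible by 4, but not by 100, unless also by 400.
2816 is divisible by 4 but not 100 -> leap year

Yes


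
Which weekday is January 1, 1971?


Target: January 1, 1971
Anchor: Jan 1, 1971. With p = 1971 - 1 = 1970: (p + p//4 - p//100 + p//400) mod 7 = (1970 + 492 - 19 + 4) mod 7 = 2447 mod 7 = 4 -> Friday (Mon=0 ... Sun=6)
Offset from anchor: 0 days
Weekday index = (4 + 0) mod 7 = 4

Friday


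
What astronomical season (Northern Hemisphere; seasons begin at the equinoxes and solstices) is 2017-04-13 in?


Date: April 13
Astronomical Spring (approx.; exact equinox/solstice day varies by year): March 20 to June 20
April 13 falls within the Spring window

Spring


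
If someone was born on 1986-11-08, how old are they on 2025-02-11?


Birth: 1986-11-08
Reference: 2025-02-11
Year difference: 2025 - 1986 = 39
Birthday not yet reached in 2025, subtract 1

38 years old


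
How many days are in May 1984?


May 1984

31 days


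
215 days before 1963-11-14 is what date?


Start: 1963-11-14, subtract 215 days
Back 14 days from November 14 reaches October 31, 1963 -> 201 left
October 1963 has 31 days -> back to September 30, 1963 -> 170 left
September 1963 has 30 days -> back to August 31, 1963 -> 140 left
August 1963 has 31 days -> back to July 31, 1963 -> 109 left
July 1963 has 31 days -> back to June 30, 1963 -> 78 left
June 1963 has 30 days -> back to May 31, 1963 -> 48 left
May 1963 has 31 days -> back to April 30, 1963 -> 17 left
April 1963: 30 - 17 = 13 -> lands on April 13

Result: 1963-04-13


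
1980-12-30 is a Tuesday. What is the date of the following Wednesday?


Current: Tuesday
Target: Wednesday
Days ahead: 1

Next Wednesday: 1980-12-31


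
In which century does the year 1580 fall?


Century = (year - 1) // 100 + 1
= (1580 - 1) // 100 + 1
= 1579 // 100 + 1
= 15 + 1

16th century


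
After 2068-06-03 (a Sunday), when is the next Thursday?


Current: Sunday
Target: Thursday
Days ahead: 4

Next Thursday: 2068-06-07


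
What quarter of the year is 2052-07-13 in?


Month: July (month 7)
Q1: Jan-Mar, Q2: Apr-Jun, Q3: Jul-Sep, Q4: Oct-Dec

Q3


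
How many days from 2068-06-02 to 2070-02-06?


From 2068-06-02 to 2070-02-06
2068-06-02: days before June = 31 + 29 + 31 + 30 + 31 = 152 (2068 is a leap year); day of year = 152 + 2 = 154
2070-02-06: days before February = 31; day of year = 31 + 6 = 37
Rest of 2068: 366 - 154 = 212
Full years 2069 (365): 365
Total = 212 + 365 + 37 = 614

614 days


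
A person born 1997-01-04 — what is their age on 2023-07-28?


Birth: 1997-01-04
Reference: 2023-07-28
Year difference: 2023 - 1997 = 26

26 years old


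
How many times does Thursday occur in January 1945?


January 1945 has 31 days
Anchor: Jan 1, 1945. With p = 1945 - 1 = 1944: (p + p//4 - p//100 + p//400) mod 7 = (1944 + 486 - 19 + 4) mod 7 = 2415 mod 7 = 0 -> Monday (Mon=0 ... Sun=6)
January 1 is the anchor itself -> Monday
First Thursday is January 4
Thursdays: 4, 11, 18, 25

4 Thursdays


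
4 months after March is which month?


March is month 3
3 + 4 = 7

July


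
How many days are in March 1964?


March 1964

31 days


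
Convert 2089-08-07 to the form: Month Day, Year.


ISO 2089-08-07 parses as year=2089, month=08, day=07
Month 8 -> August

August 7, 2089


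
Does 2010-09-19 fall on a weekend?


Anchor: Jan 1, 2010. With p = 2010 - 1 = 2009: (p + p//4 - p//100 + p//400) mod 7 = (2009 + 502 - 20 + 5) mod 7 = 2496 mod 7 = 4 -> Friday (Mon=0 ... Sun=6)
Day of year: 262; offset = 261
Weekday index = (4 + 261) mod 7 = 6 -> Sunday
Weekend days: Saturday, Sunday

Yes


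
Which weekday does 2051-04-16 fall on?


Date: April 16, 2051
Anchor: Jan 1, 2051. With p = 2051 - 1 = 2050: (p + p//4 - p//100 + p//400) mod 7 = (2050 + 512 - 20 + 5) mod 7 = 2547 mod 7 = 6 -> Sunday (Mon=0 ... Sun=6)
Days before April (Jan-Mar): 90; offset = 90 + 16 - 1 = 105
Weekday index = (6 + 105) mod 7 = 6

Day of the week: Sunday


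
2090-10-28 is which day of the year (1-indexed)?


Date: October 28, 2090
Days in months 1 through 9: 273
Plus 28 days in October

Day of year: 301


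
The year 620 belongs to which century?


Century = (year - 1) // 100 + 1
= (620 - 1) // 100 + 1
= 619 // 100 + 1
= 6 + 1

7th century


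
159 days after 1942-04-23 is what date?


Start: 1942-04-23, add 159 days
April 1942 has 30 days: 30 - 23 = 7 days to April 30 -> 152 left
May 1942 has 31 days -> 121 left
June 1942 has 30 days -> 91 left
July 1942 has 31 days -> 60 left
August 1942 has 31 days -> 29 left
September 1942: 29 <= 30 -> lands on September 29

Result: 1942-09-29


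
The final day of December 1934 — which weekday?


December 1934 has 31 days
Anchor: Jan 1, 1934. With p = 1934 - 1 = 1933: (p + p//4 - p//100 + p//400) mod 7 = (1933 + 483 - 19 + 4) mod 7 = 2401 mod 7 = 0 -> Monday (Mon=0 ... Sun=6)
Days before December (Jan-Nov): 334; December 1 index = (0 + 334) mod 7 = 5 -> Saturday
Last day offset: 31 - 1 = 30 days
Weekday index = (5 + 30) mod 7 = 0

Monday, December 31


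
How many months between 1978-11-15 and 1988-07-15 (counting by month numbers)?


From November 1978 to July 1988
10 years * 12 = 120 months, minus 4 months = 116

116 months


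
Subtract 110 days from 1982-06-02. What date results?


Start: 1982-06-02, subtract 110 days
Back 2 days from June 2 reaches May 31, 1982 -> 108 left
May 1982 has 31 days -> back to April 30, 1982 -> 77 left
April 1982 has 30 days -> back to March 31, 1982 -> 47 left
March 1982 has 31 days -> back to February 28, 1982 -> 16 left
February 1982: 28 - 16 = 12 -> lands on February 12

Result: 1982-02-12


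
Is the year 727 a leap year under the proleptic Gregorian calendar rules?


Gregorian leap year rule: divisible by 4, but not by 100, unless also by 400.
727 is not divisible by 4 -> not a leap year

No


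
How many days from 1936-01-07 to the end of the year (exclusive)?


Day of year: 7 of 366
Remaining = 366 - 7

359 days


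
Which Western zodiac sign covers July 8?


Date: July 8
Conventional tropical zodiac dates: Cancer from June 21 onward; Leo starts July 23
July 8 falls within the Cancer range

Cancer


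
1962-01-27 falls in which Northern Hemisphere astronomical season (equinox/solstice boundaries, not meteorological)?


Date: January 27
Astronomical Winter (approx.; exact equinox/solstice day varies by year): December 21 to March 19
January 27 falls within the Winter window

Winter


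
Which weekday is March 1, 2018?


Target: March 1, 2018
Anchor: Jan 1, 2018. With p = 2018 - 1 = 2017: (p + p//4 - p//100 + p//400) mod 7 = (2017 + 504 - 20 + 5) mod 7 = 2506 mod 7 = 0 -> Monday (Mon=0 ... Sun=6)
Days before March (Jan-Feb): 59 days
Weekday index = (0 + 59) mod 7 = 3

Thursday


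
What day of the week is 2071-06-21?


Date: June 21, 2071
Anchor: Jan 1, 2071. With p = 2071 - 1 = 2070: (p + p//4 - p//100 + p//400) mod 7 = (2070 + 517 - 20 + 5) mod 7 = 2572 mod 7 = 3 -> Thursday (Mon=0 ... Sun=6)
Days before June (Jan-May): 151; offset = 151 + 21 - 1 = 171
Weekday index = (3 + 171) mod 7 = 6

Day of the week: Sunday


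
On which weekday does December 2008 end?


December 2008 has 31 days
Anchor: Jan 1, 2008. With p = 2008 - 1 = 2007: (p + p//4 - p//100 + p//400) mod 7 = (2007 + 501 - 20 + 5) mod 7 = 2493 mod 7 = 1 -> Tuesday (Mon=0 ... Sun=6)
Days before December (Jan-Nov): 335; December 1 index = (1 + 335) mod 7 = 0 -> Monday
Last day offset: 31 - 1 = 30 days
Weekday index = (0 + 30) mod 7 = 2

Wednesday, December 31


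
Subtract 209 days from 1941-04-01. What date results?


Start: 1941-04-01, subtract 209 days
Back 1 day from April 1 reaches March 31, 1941 -> 208 left
March 1941 has 31 days -> back to February 28, 1941 -> 177 left
February 1941 has 28 days -> back to January 31, 1941 -> 149 left
January 1941 has 31 days -> back to December 31, 1940 -> 118 left
December 1940 has 31 days -> back to November 30, 1940 -> 87 left
November 1940 has 30 days -> back to October 31, 1940 -> 57 left
October 1940 has 31 days -> back to September 30, 1940 -> 26 left
September 1940: 30 - 26 = 4 -> lands on September 4

Result: 1940-09-04


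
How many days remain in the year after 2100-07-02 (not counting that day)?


Day of year: 183 of 365
Remaining = 365 - 183

182 days


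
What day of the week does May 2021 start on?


Target: May 1, 2021
Anchor: Jan 1, 2021. With p = 2021 - 1 = 2020: (p + p//4 - p//100 + p//400) mod 7 = (2020 + 505 - 20 + 5) mod 7 = 2510 mod 7 = 4 -> Friday (Mon=0 ... Sun=6)
Days before May (Jan-Apr): 120 days
Weekday index = (4 + 120) mod 7 = 5

Saturday


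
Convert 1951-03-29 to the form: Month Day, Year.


ISO 1951-03-29 parses as year=1951, month=03, day=29
Month 3 -> March

March 29, 1951


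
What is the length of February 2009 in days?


February 2009 (leap year: no)

28 days


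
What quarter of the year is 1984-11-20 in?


Month: November (month 11)
Q1: Jan-Mar, Q2: Apr-Jun, Q3: Jul-Sep, Q4: Oct-Dec

Q4


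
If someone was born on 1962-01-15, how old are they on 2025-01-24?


Birth: 1962-01-15
Reference: 2025-01-24
Year difference: 2025 - 1962 = 63

63 years old


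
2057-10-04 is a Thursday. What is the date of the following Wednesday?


Current: Thursday
Target: Wednesday
Days ahead: 6

Next Wednesday: 2057-10-10


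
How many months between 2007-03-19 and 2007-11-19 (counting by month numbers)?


From March 2007 to November 2007
0 years * 12 = 0 months, plus 8 months = 8

8 months


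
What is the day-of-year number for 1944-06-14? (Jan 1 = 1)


Date: June 14, 1944
Days in months 1 through 5: 152
Plus 14 days in June

Day of year: 166


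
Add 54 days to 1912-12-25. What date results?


Start: 1912-12-25, add 54 days
December 1912 has 31 days: 31 - 25 = 6 days to December 31 -> 48 left
January 1913 has 31 days -> 17 left
February 1913: 17 <= 28 -> lands on February 17

Result: 1913-02-17


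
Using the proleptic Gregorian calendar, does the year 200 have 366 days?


Gregorian leap year rule: divisible by 4, but not by 100, unless also by 400.
200 is divisible by 100 but not 400 -> not a leap year

No


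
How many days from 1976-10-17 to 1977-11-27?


From 1976-10-17 to 1977-11-27
1976-10-17: days before October = 31 + 29 + 31 + 30 + 31 + 30 + 31 + 31 + 30 = 274 (1976 is a leap year); day of year = 274 + 17 = 291
1977-11-27: days before November = 31 + 28 + 31 + 30 + 31 + 30 + 31 + 31 + 30 + 31 = 304 (1977 is not a leap year); day of year = 304 + 27 = 331
Rest of 1976: 366 - 291 = 75
Total = 75 + 331 = 406

406 days


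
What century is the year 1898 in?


Century = (year - 1) // 100 + 1
= (1898 - 1) // 100 + 1
= 1897 // 100 + 1
= 18 + 1

19th century


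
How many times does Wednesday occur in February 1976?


February 1976 has 29 days
Anchor: Jan 1, 1976. With p = 1976 - 1 = 1975: (p + p//4 - p//100 + p//400) mod 7 = (1975 + 493 - 19 + 4) mod 7 = 2453 mod 7 = 3 -> Thursday (Mon=0 ... Sun=6)
Days before February (Jan): 31; February 1 index = (3 + 31) mod 7 = 6 -> Sunday
First Wednesday is February 4
Wednesdays: 4, 11, 18, 25

4 Wednesdays


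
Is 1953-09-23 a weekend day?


Anchor: Jan 1, 1953. With p = 1953 - 1 = 1952: (p + p//4 - p//100 + p//400) mod 7 = (1952 + 488 - 19 + 4) mod 7 = 2425 mod 7 = 3 -> Thursday (Mon=0 ... Sun=6)
Day of year: 266; offset = 265
Weekday index = (3 + 265) mod 7 = 2 -> Wednesday
Weekend days: Saturday, Sunday

No


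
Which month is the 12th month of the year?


Month 12 of 12

December


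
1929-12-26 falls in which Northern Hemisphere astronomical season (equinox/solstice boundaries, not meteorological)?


Date: December 26
Astronomical Winter (approx.; exact equinox/solstice day varies by year): December 21 to March 19
December 26 falls within the Winter window

Winter


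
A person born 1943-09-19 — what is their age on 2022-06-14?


Birth: 1943-09-19
Reference: 2022-06-14
Year difference: 2022 - 1943 = 79
Birthday not yet reached in 2022, subtract 1

78 years old


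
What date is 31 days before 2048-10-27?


Start: 2048-10-27, subtract 31 days
Back 27 days from October 27 reaches September 30, 2048 -> 4 left
September 2048: 30 - 4 = 26 -> lands on September 26

Result: 2048-09-26


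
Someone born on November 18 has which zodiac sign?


Date: November 18
Conventional tropical zodiac dates: Scorpio from October 23 onward; Sagittarius starts November 22
November 18 falls within the Scorpio range

Scorpio


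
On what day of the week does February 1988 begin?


Target: February 1, 1988
Anchor: Jan 1, 1988. With p = 1988 - 1 = 1987: (p + p//4 - p//100 + p//400) mod 7 = (1987 + 496 - 19 + 4) mod 7 = 2468 mod 7 = 4 -> Friday (Mon=0 ... Sun=6)
Days before February (Jan): 31 days
Weekday index = (4 + 31) mod 7 = 0

Monday


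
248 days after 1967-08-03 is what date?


Start: 1967-08-03, add 248 days
August 1967 has 31 days: 31 - 3 = 28 days to August 31 -> 220 left
September 1967 has 30 days -> 190 left
October 1967 has 31 days -> 159 left
November 1967 has 30 days -> 129 left
December 1967 has 31 days -> 98 left
January 1968 has 31 days -> 67 left
February 1968 has 29 days -> 38 left
March 1968 has 31 days -> 7 left
April 1968: 7 <= 30 -> lands on April 7

Result: 1968-04-07


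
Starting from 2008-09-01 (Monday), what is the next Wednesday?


Current: Monday
Target: Wednesday
Days ahead: 2

Next Wednesday: 2008-09-03
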